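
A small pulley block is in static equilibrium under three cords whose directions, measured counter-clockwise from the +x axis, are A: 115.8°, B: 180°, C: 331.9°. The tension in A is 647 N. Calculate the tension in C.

Resolve: ΣF_x = 647 cos 115.8° + T_B cos 180° + T_C cos 331.9° = 0.
        ΣF_y = 647 sin 115.8° + T_B sin 180° + T_C sin 331.9° = 0.
The known terms sum to (-281.6, 582.5) N, so -1.0000 T_B + 0.8821 T_C = 281.6 and 0.0000 T_B − 0.4710 T_C = -582.5.
Solving simultaneously: T_B = 809.3 N, T_C = 1237 N.

T_C ≈ 1240 N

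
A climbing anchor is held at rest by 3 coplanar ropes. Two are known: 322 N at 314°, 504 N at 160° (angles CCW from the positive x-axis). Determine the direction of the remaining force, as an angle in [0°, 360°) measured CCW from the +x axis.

Sum the known components: ΣF_x = -249.9 N, ΣF_y = -59.25 N.
For equilibrium the remaining force must supply (−ΣF_x, −ΣF_y) = (249.9, 59.25) N.
Magnitude = √((249.9)² + (59.25)²) = 256.9 N; direction = atan2(59.25, 249.9) = 13.3°.

θ ≈ 13.3°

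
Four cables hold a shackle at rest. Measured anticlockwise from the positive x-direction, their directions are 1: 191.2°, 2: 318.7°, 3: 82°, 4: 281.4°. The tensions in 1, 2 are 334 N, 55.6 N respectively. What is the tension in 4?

Resolve: ΣF_x = 334 cos 191.2° + 55.6 cos 318.7° + T_3 cos 82° + T_4 cos 281.4° = 0.
        ΣF_y = 334 sin 191.2° + 55.6 sin 318.7° + T_3 sin 82° + T_4 sin 281.4° = 0.
The known terms sum to (-285.9, -101.6) N, so 0.1392 T_3 + 0.1977 T_4 = 285.9 and 0.9903 T_3 − 0.9803 T_4 = 101.6.
Solving simultaneously: T_3 = 904.1 N, T_4 = 809.7 N.

T_4 ≈ 810 N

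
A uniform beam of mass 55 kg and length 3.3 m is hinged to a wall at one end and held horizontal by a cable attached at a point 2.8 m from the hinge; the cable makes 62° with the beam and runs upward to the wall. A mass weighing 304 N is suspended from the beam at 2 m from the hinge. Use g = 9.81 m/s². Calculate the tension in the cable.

T ≈ 606 N

Take torques about the hinge: T sin 62° · 2.8 = 55×9.81×1.65 + 304×2 = 1498.3 N·m.
So T = 1498.3 / (0.8829 × 2.8) = 606.03 N.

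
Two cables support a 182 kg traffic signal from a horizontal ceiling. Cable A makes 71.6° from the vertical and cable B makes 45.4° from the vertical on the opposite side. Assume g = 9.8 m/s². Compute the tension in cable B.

Angles from the horizontal: cable A is 90° − 71.6° = 18.4°, cable B is 90° − 45.4° = 44.6°.
Weight W = 182 × 9.8 = 1784 N acts straight down.
Horizontal: T_A cos 18.4° = T_B cos 44.6°  →  T_A = 0.7504 T_B.
Vertical: T_A sin 18.4° + T_B sin 44.6° = 1784.
Substituting the horizontal relation into the vertical equation gives 0.939 T_B = 1784, so T_B = 1899 N.

T_B ≈ 1900 N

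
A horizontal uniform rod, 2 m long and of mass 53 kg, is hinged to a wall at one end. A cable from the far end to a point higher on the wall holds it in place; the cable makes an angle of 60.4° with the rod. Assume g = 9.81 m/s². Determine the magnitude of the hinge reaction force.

Take torques about the hinge: T sin 60.4° · 2 = 53×9.81×1 = 519.93 N·m.
So T = 519.93 / (0.8695 × 2) = 298.98 N.
ΣF_x = 0: H_x = T cos 60.4° = 147.68 N.
ΣF_y = 0: H_y = (53×9.81) − T sin 60.4° = 519.93 − 259.97 = 259.97 N.
|H| = √(H_x² + H_y²) = √((147.68)² + (259.97)²) = 298.98 N.

|H| ≈ 299 N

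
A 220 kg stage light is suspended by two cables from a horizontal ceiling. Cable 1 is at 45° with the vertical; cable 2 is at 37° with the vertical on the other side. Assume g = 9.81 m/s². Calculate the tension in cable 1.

Angles from the horizontal: cable 1 is 90° − 45° = 45°, cable 2 is 90° − 37° = 53°.
Weight W = 220 × 9.81 = 2158 N acts straight down.
Horizontal: T_1 cos 45° = T_2 cos 53°  →  T_2 = 1.175 T_1.
Vertical: T_1 sin 45° + T_2 sin 53° = 2158.
Substituting the horizontal relation into the vertical equation gives 1.645 T_1 = 2158, so T_1 = 1312 N.

T_1 ≈ 1310 N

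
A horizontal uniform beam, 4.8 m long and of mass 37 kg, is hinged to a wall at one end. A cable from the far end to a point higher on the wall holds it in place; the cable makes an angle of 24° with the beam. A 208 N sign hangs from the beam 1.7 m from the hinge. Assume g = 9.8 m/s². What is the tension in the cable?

Take torques about the hinge: T sin 24° · 4.8 = 37×9.8×2.4 + 208×1.7 = 1223.8 N·m.
So T = 1223.8 / (0.4067 × 4.8) = 626.86 N.

T ≈ 627 N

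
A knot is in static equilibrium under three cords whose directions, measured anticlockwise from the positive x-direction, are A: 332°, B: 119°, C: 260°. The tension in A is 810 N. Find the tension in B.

Resolve: ΣF_x = 810 cos 332° + T_B cos 119° + T_C cos 260° = 0.
        ΣF_y = 810 sin 332° + T_B sin 119° + T_C sin 260° = 0.
The known terms sum to (715.2, -380.3) N, so -0.4848 T_B − 0.1736 T_C = -715.2 and 0.8746 T_B − 0.9848 T_C = 380.3.
Solving simultaneously: T_B = 1224 N, T_C = 701 N.

T_B ≈ 1220 N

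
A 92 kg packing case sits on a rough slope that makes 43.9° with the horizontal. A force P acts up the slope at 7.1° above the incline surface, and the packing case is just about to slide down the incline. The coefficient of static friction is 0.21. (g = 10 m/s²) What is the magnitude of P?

On the verge of sliding down the incline, friction equals μN and acts up the slope.
Perpendicular: N + P sin 7.1° = W cos 43.9° = 662.9 N.
Along incline: P cos 7.1° + μN = W sin 43.9° with W sin 43.9° = 637.9 N.
Solving the pair for P and N: P = 516.1 N, N = 599.1 N (and f = μN = 125.8 N).

P ≈ 516 N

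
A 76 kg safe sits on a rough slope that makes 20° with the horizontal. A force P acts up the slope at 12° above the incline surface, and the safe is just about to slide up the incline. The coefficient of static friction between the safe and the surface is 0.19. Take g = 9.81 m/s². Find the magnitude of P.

P ≈ 381 N

On the verge of sliding up the incline, friction equals μN and acts down the slope.
Perpendicular: N + P sin 12° = W cos 20° = 700.6 N.
Along incline: P cos 12° = W sin 20° + μN  with W sin 20° = 255 N.
Solving the pair for P and N: P = 381.4 N, N = 621.3 N (and f = μN = 118 N).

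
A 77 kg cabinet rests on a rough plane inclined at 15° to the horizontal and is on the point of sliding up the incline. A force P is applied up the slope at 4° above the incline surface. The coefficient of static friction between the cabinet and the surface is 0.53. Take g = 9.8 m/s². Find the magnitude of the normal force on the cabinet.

N ≈ 690 N

On the verge of sliding up the incline, friction equals μN and acts down the slope.
Perpendicular: N + P sin 4° = W cos 15° = 728.9 N.
Along incline: P cos 4° = W sin 15° + μN  with W sin 15° = 195.3 N.
Solving the pair for P and N: P = 562.2 N, N = 689.7 N (and f = μN = 365.5 N).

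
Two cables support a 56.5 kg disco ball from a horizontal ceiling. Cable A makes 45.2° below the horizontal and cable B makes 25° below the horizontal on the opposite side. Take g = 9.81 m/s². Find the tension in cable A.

T_A ≈ 534 N

Weight W = 56.5 × 9.81 = 554.3 N acts straight down.
Horizontal: T_A cos 45.2° = T_B cos 25°  →  T_B = 0.7775 T_A.
Vertical: T_A sin 45.2° + T_B sin 25° = 554.3.
Substituting the horizontal relation into the vertical equation gives 1.038 T_A = 554.3, so T_A = 533.9 N.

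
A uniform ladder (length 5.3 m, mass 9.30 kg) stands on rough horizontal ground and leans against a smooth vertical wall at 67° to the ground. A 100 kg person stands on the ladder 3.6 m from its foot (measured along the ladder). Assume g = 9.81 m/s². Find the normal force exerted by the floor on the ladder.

N_floor ≈ 1070 N

ΣF_y = 0: N_floor = 9.30×9.81 + 100×9.81 = 1072.2 N.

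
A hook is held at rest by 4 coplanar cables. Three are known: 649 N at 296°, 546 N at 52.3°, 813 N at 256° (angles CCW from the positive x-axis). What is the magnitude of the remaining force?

F ≈ 1030 N

Sum the known components: ΣF_x = 421.7 N, ΣF_y = -940.2 N.
For equilibrium the remaining force must supply (−ΣF_x, −ΣF_y) = (-421.7, 940.2) N.
Magnitude = √((-421.7)² + (940.2)²) = 1030 N; direction = atan2(940.2, -421.7) = 114.2°.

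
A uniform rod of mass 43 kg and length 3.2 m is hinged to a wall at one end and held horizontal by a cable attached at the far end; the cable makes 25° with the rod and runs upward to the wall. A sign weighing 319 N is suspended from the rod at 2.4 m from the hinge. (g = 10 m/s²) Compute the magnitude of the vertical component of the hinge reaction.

Take torques about the hinge: T sin 25° · 3.2 = 43×10×1.6 + 319×2.4 = 1453.6 N·m.
So T = 1453.6 / (0.4226 × 3.2) = 1074.8 N.
ΣF_y = 0: H_y = (43×10 + 319) − T sin 25° = 749 − 454.25 = 294.75 N.

|H_y| ≈ 295 N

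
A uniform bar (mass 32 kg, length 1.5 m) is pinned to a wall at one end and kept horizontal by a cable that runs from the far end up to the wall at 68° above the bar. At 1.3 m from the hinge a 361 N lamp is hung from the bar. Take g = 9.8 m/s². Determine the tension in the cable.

T ≈ 507 N

Take torques about the hinge: T sin 68° · 1.5 = 32×9.8×0.75 + 361×1.3 = 704.5 N·m.
So T = 704.5 / (0.9272 × 1.5) = 506.55 N.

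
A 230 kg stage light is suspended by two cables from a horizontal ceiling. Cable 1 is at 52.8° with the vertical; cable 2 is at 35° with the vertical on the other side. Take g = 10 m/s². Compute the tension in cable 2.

T_2 ≈ 1830 N

Angles from the horizontal: cable 1 is 90° − 52.8° = 37.2°, cable 2 is 90° − 35° = 55°.
Weight W = 230 × 10 = 2300 N acts straight down.
Horizontal: T_1 cos 37.2° = T_2 cos 55°  →  T_1 = 0.7201 T_2.
Vertical: T_1 sin 37.2° + T_2 sin 55° = 2300.
Substituting the horizontal relation into the vertical equation gives 1.255 T_2 = 2300, so T_2 = 1833 N.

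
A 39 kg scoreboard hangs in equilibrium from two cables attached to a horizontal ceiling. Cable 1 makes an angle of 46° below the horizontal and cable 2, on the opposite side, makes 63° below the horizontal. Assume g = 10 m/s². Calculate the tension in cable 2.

T_2 ≈ 287 N

Weight W = 39 × 10 = 390 N acts straight down.
Horizontal: T_1 cos 46° = T_2 cos 63°  →  T_1 = 0.6535 T_2.
Vertical: T_1 sin 46° + T_2 sin 63° = 390.
Substituting the horizontal relation into the vertical equation gives 1.361 T_2 = 390, so T_2 = 286.5 N.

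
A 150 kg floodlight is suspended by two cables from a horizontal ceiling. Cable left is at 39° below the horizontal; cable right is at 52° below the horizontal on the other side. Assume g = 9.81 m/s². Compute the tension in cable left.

Weight W = 150 × 9.81 = 1472 N acts straight down.
Horizontal: T_left cos 39° = T_right cos 52°  →  T_right = 1.262 T_left.
Vertical: T_left sin 39° + T_right sin 52° = 1472.
Substituting the horizontal relation into the vertical equation gives 1.624 T_left = 1472, so T_left = 906.1 N.

T_left ≈ 906 N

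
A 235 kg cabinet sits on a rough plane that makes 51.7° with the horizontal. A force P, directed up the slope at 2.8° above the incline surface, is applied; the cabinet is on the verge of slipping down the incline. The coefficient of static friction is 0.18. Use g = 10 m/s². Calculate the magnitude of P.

P ≈ 1600 N

On the verge of sliding down the incline, friction equals μN and acts up the slope.
Perpendicular: N + P sin 2.8° = W cos 51.7° = 1456 N.
Along incline: P cos 2.8° + μN = W sin 51.7° with W sin 51.7° = 1844 N.
Solving the pair for P and N: P = 1598 N, N = 1378 N (and f = μN = 248.1 N).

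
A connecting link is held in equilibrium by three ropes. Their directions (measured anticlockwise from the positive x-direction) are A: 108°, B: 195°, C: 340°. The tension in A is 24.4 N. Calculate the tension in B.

Resolve: ΣF_x = 24.4 cos 108° + T_B cos 195° + T_C cos 340° = 0.
        ΣF_y = 24.4 sin 108° + T_B sin 195° + T_C sin 340° = 0.
The known terms sum to (-7.54, 23.21) N, so -0.9659 T_B + 0.9397 T_C = 7.54 and -0.2588 T_B − 0.3420 T_C = -23.21.
Solving simultaneously: T_B = 33.52 N, T_C = 42.48 N.

T_B ≈ 33.5 N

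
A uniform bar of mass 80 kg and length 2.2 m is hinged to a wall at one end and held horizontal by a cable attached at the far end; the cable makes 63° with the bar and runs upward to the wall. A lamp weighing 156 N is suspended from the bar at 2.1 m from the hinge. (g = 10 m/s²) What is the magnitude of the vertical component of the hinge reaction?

|H_y| ≈ 407 N

Take torques about the hinge: T sin 63° · 2.2 = 80×10×1.1 + 156×2.1 = 1207.6 N·m.
So T = 1207.6 / (0.8910 × 2.2) = 616.06 N.
ΣF_y = 0: H_y = (80×10 + 156) − T sin 63° = 956 − 548.91 = 407.09 N.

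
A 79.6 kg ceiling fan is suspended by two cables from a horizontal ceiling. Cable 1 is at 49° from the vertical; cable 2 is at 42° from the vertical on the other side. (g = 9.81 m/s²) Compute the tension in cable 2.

T_2 ≈ 589 N

Angles from the horizontal: cable 1 is 90° − 49° = 41°, cable 2 is 90° − 42° = 48°.
Weight W = 79.6 × 9.81 = 780.9 N acts straight down.
Horizontal: T_1 cos 41° = T_2 cos 48°  →  T_1 = 0.8866 T_2.
Vertical: T_1 sin 41° + T_2 sin 48° = 780.9.
Substituting the horizontal relation into the vertical equation gives 1.325 T_2 = 780.9, so T_2 = 589.4 N.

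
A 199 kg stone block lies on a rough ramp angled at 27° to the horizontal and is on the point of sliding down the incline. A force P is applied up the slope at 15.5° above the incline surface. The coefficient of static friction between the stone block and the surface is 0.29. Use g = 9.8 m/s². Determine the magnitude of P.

P ≈ 430 N

On the verge of sliding down the incline, friction equals μN and acts up the slope.
Perpendicular: N + P sin 15.5° = W cos 27° = 1738 N.
Along incline: P cos 15.5° + μN = W sin 27° with W sin 27° = 885.4 N.
Solving the pair for P and N: P = 430.5 N, N = 1623 N (and f = μN = 470.6 N).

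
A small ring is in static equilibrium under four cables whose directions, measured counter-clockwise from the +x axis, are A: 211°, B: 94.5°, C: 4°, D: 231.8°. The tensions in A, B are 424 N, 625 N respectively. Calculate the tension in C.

Resolve: ΣF_x = 424 cos 211° + 625 cos 94.5° + T_C cos 4° + T_D cos 231.8° = 0.
        ΣF_y = 424 sin 211° + 625 sin 94.5° + T_C sin 4° + T_D sin 231.8° = 0.
The known terms sum to (-412.5, 404.7) N, so 0.9976 T_C − 0.6184 T_D = 412.5 and 0.0698 T_C − 0.7859 T_D = -404.7.
Solving simultaneously: T_C = 775.4 N, T_D = 583.8 N.

T_C ≈ 775 N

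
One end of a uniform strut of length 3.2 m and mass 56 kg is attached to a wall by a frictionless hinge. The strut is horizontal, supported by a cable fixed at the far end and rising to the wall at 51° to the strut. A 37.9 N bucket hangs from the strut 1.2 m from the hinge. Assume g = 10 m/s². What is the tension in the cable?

T ≈ 379 N

Take torques about the hinge: T sin 51° · 3.2 = 56×10×1.6 + 37.9×1.2 = 941.48 N·m.
So T = 941.48 / (0.7771 × 3.2) = 378.58 N.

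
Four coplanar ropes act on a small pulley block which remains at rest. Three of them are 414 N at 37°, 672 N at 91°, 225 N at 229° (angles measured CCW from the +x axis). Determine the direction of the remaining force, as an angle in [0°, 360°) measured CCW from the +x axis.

Sum the known components: ΣF_x = 171.3 N, ΣF_y = 751.2 N.
For equilibrium the remaining force must supply (−ΣF_x, −ΣF_y) = (-171.3, -751.2) N.
Magnitude = √((-171.3)² + (-751.2)²) = 770.5 N; direction = atan2(-751.2, -171.3) = 257.2°.

θ ≈ 257°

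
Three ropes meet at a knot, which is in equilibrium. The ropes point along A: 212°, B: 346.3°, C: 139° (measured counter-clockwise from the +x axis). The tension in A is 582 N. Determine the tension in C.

T_C ≈ 908 N

Resolve: ΣF_x = 582 cos 212° + T_B cos 346.3° + T_C cos 139° = 0.
        ΣF_y = 582 sin 212° + T_B sin 346.3° + T_C sin 139° = 0.
The known terms sum to (-493.6, -308.4) N, so 0.9715 T_B − 0.7547 T_C = 493.6 and -0.2368 T_B + 0.6561 T_C = 308.4.
Solving simultaneously: T_B = 1213 N, T_C = 908.2 N.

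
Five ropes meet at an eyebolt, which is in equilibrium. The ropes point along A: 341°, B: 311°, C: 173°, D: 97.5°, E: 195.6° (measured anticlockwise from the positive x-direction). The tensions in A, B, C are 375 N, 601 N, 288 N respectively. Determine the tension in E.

Resolve: ΣF_x = 375 cos 341° + 601 cos 311° + 288 cos 173° + T_D cos 97.5° + T_E cos 195.6° = 0.
        ΣF_y = 375 sin 341° + 601 sin 311° + 288 sin 173° + T_D sin 97.5° + T_E sin 195.6° = 0.
The known terms sum to (463, -540.6) N, so -0.1305 T_D − 0.9632 T_E = -463 and 0.9914 T_D − 0.2689 T_E = 540.6.
Solving simultaneously: T_D = 651.7 N, T_E = 392.4 N.

T_E ≈ 392 N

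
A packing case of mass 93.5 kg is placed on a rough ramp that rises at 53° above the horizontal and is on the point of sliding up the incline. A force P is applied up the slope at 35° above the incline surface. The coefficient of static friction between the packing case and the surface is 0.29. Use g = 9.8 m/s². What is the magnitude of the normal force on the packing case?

On the verge of sliding up the incline, friction equals μN and acts down the slope.
Perpendicular: N + P sin 35° = W cos 53° = 551.4 N.
Along incline: P cos 35° = W sin 53° + μN  with W sin 53° = 731.8 N.
Solving the pair for P and N: P = 904.8 N, N = 32.45 N (and f = μN = 9.41 N).

N ≈ 32.4 N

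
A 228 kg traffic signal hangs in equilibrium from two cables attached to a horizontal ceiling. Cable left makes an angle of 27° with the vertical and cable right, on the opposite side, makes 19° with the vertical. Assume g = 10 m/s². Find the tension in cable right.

Angles from the horizontal: cable left is 90° − 27° = 63°, cable right is 90° − 19° = 71°.
Weight W = 228 × 10 = 2280 N acts straight down.
Horizontal: T_left cos 63° = T_right cos 71°  →  T_left = 0.7171 T_right.
Vertical: T_left sin 63° + T_right sin 71° = 2280.
Substituting the horizontal relation into the vertical equation gives 1.584 T_right = 2280, so T_right = 1439 N.

T_right ≈ 1440 N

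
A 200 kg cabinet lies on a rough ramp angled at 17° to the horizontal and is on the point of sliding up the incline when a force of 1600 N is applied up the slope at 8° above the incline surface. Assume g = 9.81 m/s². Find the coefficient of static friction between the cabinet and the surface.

On the verge of sliding up the incline, friction is at its maximum μN and acts down the slope.
Perpendicular to incline: N = W cos 17° − P sin 8° = 1876 − 222.7 = 1654 N.
Along incline: P cos 8° − μN = W sin 17° → μ = −(W sin 17° − P cos 8°) / N = 0.6113.

μ ≈ 0.611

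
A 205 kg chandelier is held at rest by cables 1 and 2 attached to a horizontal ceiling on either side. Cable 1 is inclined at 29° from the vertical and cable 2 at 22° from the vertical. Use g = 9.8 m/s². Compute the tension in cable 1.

Angles from the horizontal: cable 1 is 90° − 29° = 61°, cable 2 is 90° − 22° = 68°.
Weight W = 205 × 9.8 = 2009 N acts straight down.
Horizontal: T_1 cos 61° = T_2 cos 68°  →  T_2 = 1.294 T_1.
Vertical: T_1 sin 61° + T_2 sin 68° = 2009.
Substituting the horizontal relation into the vertical equation gives 2.075 T_1 = 2009, so T_1 = 968.4 N.

T_1 ≈ 968 N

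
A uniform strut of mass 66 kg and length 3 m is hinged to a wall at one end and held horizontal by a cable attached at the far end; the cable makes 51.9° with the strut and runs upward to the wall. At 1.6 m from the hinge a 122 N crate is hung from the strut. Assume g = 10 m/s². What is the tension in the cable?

Take torques about the hinge: T sin 51.9° · 3 = 66×10×1.5 + 122×1.6 = 1185.2 N·m.
So T = 1185.2 / (0.7869 × 3) = 502.03 N.

T ≈ 502 N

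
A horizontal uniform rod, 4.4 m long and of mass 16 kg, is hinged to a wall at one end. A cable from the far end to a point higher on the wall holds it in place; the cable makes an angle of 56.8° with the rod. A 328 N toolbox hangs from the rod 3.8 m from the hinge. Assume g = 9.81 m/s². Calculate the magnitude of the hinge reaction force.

Take torques about the hinge: T sin 56.8° · 4.4 = 16×9.81×2.2 + 328×3.8 = 1591.7 N·m.
So T = 1591.7 / (0.8368 × 4.4) = 432.32 N.
ΣF_x = 0: H_x = T cos 56.8° = 236.72 N.
ΣF_y = 0: H_y = (16×9.81 + 328) − T sin 56.8° = 484.96 − 361.75 = 123.21 N.
|H| = √(H_x² + H_y²) = √((236.72)² + (123.21)²) = 266.87 N.

|H| ≈ 267 N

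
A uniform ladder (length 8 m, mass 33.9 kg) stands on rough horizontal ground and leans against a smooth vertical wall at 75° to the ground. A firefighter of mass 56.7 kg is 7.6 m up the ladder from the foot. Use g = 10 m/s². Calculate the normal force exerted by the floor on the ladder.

N_floor ≈ 906 N

ΣF_y = 0: N_floor = 33.9×10 + 56.7×10 = 906 N.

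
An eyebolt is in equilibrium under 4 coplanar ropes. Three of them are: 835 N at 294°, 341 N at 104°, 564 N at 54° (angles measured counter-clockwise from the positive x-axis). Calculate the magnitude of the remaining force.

Sum the known components: ΣF_x = 588.6 N, ΣF_y = 24.35 N.
For equilibrium the remaining force must supply (−ΣF_x, −ΣF_y) = (-588.6, -24.35) N.
Magnitude = √((-588.6)² + (-24.35)²) = 589.1 N; direction = atan2(-24.35, -588.6) = 182.4°.

F ≈ 589 N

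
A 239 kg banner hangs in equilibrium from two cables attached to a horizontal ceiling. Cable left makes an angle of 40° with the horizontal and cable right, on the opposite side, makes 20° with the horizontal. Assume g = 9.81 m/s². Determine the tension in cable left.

Weight W = 239 × 9.81 = 2345 N acts straight down.
Horizontal: T_left cos 40° = T_right cos 20°  →  T_right = 0.8152 T_left.
Vertical: T_left sin 40° + T_right sin 20° = 2345.
Substituting the horizontal relation into the vertical equation gives 0.9216 T_left = 2345, so T_left = 2544 N.

T_left ≈ 2540 N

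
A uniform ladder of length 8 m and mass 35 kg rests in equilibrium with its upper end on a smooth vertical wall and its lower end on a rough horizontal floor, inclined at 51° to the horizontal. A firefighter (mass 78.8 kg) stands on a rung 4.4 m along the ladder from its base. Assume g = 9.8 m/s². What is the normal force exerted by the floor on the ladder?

N_floor ≈ 1120 N

ΣF_y = 0: N_floor = 35×9.8 + 78.8×9.8 = 1115.2 N.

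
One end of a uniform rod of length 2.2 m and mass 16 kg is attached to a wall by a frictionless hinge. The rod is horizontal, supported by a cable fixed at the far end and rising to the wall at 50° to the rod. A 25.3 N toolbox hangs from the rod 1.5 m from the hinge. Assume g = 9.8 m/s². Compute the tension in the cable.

T ≈ 125 N

Take torques about the hinge: T sin 50° · 2.2 = 16×9.8×1.1 + 25.3×1.5 = 210.43 N·m.
So T = 210.43 / (0.7660 × 2.2) = 124.86 N.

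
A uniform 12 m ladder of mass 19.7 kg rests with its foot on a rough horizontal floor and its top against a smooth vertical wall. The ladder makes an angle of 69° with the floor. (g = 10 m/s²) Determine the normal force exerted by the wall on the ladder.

N_wall ≈ 37.8 N

Torques about the foot: N_wall · 12 sin 69° = 19.7×10×6 cos 69° → N_wall = 37.811 N.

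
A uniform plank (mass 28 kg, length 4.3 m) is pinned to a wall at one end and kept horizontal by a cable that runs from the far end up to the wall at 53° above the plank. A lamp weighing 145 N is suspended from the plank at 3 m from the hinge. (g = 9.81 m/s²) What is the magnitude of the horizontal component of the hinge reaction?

Take torques about the hinge: T sin 53° · 4.3 = 28×9.81×2.15 + 145×3 = 1025.6 N·m.
So T = 1025.6 / (0.7986 × 4.3) = 298.64 N.
ΣF_x = 0: H_x = T cos 53° = 179.72 N.

H_x ≈ 180 N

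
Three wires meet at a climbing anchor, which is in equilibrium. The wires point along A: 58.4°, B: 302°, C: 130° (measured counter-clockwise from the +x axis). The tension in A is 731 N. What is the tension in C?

Resolve: ΣF_x = 731 cos 58.4° + T_B cos 302° + T_C cos 130° = 0.
        ΣF_y = 731 sin 58.4° + T_B sin 302° + T_C sin 130° = 0.
The known terms sum to (383, 622.6) N, so 0.5299 T_B − 0.6428 T_C = -383 and -0.8480 T_B + 0.7660 T_C = -622.6.
Solving simultaneously: T_B = 4984 N, T_C = 4705 N.

T_C ≈ 4700 N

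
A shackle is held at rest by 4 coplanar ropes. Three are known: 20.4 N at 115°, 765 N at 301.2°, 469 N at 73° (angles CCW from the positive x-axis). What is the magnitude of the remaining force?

Sum the known components: ΣF_x = 524.8 N, ΣF_y = -187.4 N.
For equilibrium the remaining force must supply (−ΣF_x, −ΣF_y) = (-524.8, 187.4) N.
Magnitude = √((-524.8)² + (187.4)²) = 557.2 N; direction = atan2(187.4, -524.8) = 160.4°.

F ≈ 557 N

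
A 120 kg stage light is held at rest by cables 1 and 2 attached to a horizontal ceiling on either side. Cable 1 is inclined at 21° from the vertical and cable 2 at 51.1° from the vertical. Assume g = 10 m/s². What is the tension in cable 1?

Angles from the horizontal: cable 1 is 90° − 21° = 69°, cable 2 is 90° − 51.1° = 38.9°.
Weight W = 120 × 10 = 1200 N acts straight down.
Horizontal: T_1 cos 69° = T_2 cos 38.9°  →  T_2 = 0.4605 T_1.
Vertical: T_1 sin 69° + T_2 sin 38.9° = 1200.
Substituting the horizontal relation into the vertical equation gives 1.223 T_1 = 1200, so T_1 = 981.4 N.

T_1 ≈ 981 N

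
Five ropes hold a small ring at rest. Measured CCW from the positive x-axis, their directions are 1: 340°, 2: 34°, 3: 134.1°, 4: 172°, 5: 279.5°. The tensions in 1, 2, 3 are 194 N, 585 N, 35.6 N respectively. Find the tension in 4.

Resolve: ΣF_x = 194 cos 340° + 585 cos 34° + 35.6 cos 134.1° + T_4 cos 172° + T_5 cos 279.5° = 0.
        ΣF_y = 194 sin 340° + 585 sin 34° + 35.6 sin 134.1° + T_4 sin 172° + T_5 sin 279.5° = 0.
The known terms sum to (642.5, 286.3) N, so -0.9903 T_4 + 0.1650 T_5 = -642.5 and 0.1392 T_4 − 0.9863 T_5 = -286.3.
Solving simultaneously: T_4 = 714 N, T_5 = 391.1 N.

T_4 ≈ 714 N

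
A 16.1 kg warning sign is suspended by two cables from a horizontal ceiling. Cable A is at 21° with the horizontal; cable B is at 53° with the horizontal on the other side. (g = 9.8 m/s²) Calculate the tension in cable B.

T_B ≈ 153 N

Weight W = 16.1 × 9.8 = 157.8 N acts straight down.
Horizontal: T_A cos 21° = T_B cos 53°  →  T_A = 0.6446 T_B.
Vertical: T_A sin 21° + T_B sin 53° = 157.8.
Substituting the horizontal relation into the vertical equation gives 1.03 T_B = 157.8, so T_B = 153.2 N.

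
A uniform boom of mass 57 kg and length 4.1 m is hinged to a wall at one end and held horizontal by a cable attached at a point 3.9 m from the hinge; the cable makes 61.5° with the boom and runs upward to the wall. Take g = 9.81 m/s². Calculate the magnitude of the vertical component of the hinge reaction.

|H_y| ≈ 265 N

Take torques about the hinge: T sin 61.5° · 3.9 = 57×9.81×2.05 = 1146.3 N·m.
So T = 1146.3 / (0.8788 × 3.9) = 334.45 N.
ΣF_y = 0: H_y = (57×9.81) − T sin 61.5° = 559.17 − 293.92 = 265.25 N.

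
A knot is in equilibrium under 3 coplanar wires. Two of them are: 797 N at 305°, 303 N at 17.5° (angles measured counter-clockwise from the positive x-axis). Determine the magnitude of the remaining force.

Sum the known components: ΣF_x = 746.1 N, ΣF_y = -561.8 N.
For equilibrium the remaining force must supply (−ΣF_x, −ΣF_y) = (-746.1, 561.8) N.
Magnitude = √((-746.1)² + (561.8)²) = 933.9 N; direction = atan2(561.8, -746.1) = 143.0°.

F ≈ 934 N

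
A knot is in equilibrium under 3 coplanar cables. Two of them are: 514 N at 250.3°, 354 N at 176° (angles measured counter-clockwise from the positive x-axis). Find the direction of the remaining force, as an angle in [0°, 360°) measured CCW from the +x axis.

Sum the known components: ΣF_x = -526.4 N, ΣF_y = -459.2 N.
For equilibrium the remaining force must supply (−ΣF_x, −ΣF_y) = (526.4, 459.2) N.
Magnitude = √((526.4)² + (459.2)²) = 698.6 N; direction = atan2(459.2, 526.4) = 41.1°.

θ ≈ 41.1°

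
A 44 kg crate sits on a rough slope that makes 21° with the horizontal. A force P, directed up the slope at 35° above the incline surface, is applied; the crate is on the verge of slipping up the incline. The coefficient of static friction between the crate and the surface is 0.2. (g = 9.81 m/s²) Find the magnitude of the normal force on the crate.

N ≈ 258 N

On the verge of sliding up the incline, friction equals μN and acts down the slope.
Perpendicular: N + P sin 35° = W cos 21° = 403 N.
Along incline: P cos 35° = W sin 21° + μN  with W sin 21° = 154.7 N.
Solving the pair for P and N: P = 251.9 N, N = 258.5 N (and f = μN = 51.69 N).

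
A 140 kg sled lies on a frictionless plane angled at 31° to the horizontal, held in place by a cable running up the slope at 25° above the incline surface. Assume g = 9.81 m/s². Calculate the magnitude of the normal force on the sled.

N ≈ 847 N

Take axes along and perpendicular to the incline. Weight components: W sin 31° = 707.4 N down-slope, W cos 31° = 1177 N into the surface.
Along incline: T cos 25° = W sin 31° → T = 780.5 N.
Perpendicular: N = W cos 31° − T sin 25° = 847.4 N.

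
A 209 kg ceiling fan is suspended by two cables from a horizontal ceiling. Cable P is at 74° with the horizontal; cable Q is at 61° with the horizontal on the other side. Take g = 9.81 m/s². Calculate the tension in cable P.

Weight W = 209 × 9.81 = 2050 N acts straight down.
Horizontal: T_P cos 74° = T_Q cos 61°  →  T_Q = 0.5685 T_P.
Vertical: T_P sin 74° + T_Q sin 61° = 2050.
Substituting the horizontal relation into the vertical equation gives 1.459 T_P = 2050, so T_P = 1406 N.

T_P ≈ 1410 N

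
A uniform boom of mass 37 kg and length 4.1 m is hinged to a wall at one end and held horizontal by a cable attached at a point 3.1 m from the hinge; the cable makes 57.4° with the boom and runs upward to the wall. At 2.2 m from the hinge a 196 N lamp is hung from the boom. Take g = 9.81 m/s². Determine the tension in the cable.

T ≈ 450 N

Take torques about the hinge: T sin 57.4° · 3.1 = 37×9.81×2.05 + 196×2.2 = 1175.3 N·m.
So T = 1175.3 / (0.8425 × 3.1) = 450.03 N.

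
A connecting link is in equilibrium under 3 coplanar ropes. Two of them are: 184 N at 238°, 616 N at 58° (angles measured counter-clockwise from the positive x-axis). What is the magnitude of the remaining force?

F ≈ 432 N

Sum the known components: ΣF_x = 228.9 N, ΣF_y = 366.4 N.
For equilibrium the remaining force must supply (−ΣF_x, −ΣF_y) = (-228.9, -366.4) N.
Magnitude = √((-228.9)² + (-366.4)²) = 432 N; direction = atan2(-366.4, -228.9) = 238.0°.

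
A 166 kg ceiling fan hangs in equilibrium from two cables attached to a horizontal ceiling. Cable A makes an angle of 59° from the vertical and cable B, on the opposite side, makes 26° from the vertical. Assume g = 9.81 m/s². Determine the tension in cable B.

T_B ≈ 1400 N

Angles from the horizontal: cable A is 90° − 59° = 31°, cable B is 90° − 26° = 64°.
Weight W = 166 × 9.81 = 1628 N acts straight down.
Horizontal: T_A cos 31° = T_B cos 64°  →  T_A = 0.5114 T_B.
Vertical: T_A sin 31° + T_B sin 64° = 1628.
Substituting the horizontal relation into the vertical equation gives 1.162 T_B = 1628, so T_B = 1401 N.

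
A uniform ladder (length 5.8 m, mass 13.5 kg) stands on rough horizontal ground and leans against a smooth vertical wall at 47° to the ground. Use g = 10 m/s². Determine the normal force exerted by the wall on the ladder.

N_wall ≈ 62.9 N

Torques about the foot: N_wall · 5.8 sin 47° = 13.5×10×2.9 cos 47° → N_wall = 62.945 N.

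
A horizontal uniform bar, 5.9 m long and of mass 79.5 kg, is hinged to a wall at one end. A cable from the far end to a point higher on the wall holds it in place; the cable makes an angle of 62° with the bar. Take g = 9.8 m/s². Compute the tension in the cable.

T ≈ 441 N

Take torques about the hinge: T sin 62° · 5.9 = 79.5×9.8×2.95 = 2298.3 N·m.
So T = 2298.3 / (0.8829 × 5.9) = 441.19 N.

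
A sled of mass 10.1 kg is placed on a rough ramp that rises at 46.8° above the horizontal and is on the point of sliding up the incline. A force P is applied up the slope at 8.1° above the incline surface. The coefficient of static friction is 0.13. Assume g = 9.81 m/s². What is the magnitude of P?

P ≈ 80.4 N

On the verge of sliding up the incline, friction equals μN and acts down the slope.
Perpendicular: N + P sin 8.1° = W cos 46.8° = 67.83 N.
Along incline: P cos 8.1° = W sin 46.8° + μN  with W sin 46.8° = 72.23 N.
Solving the pair for P and N: P = 80.37 N, N = 56.5 N (and f = μN = 7.345 N).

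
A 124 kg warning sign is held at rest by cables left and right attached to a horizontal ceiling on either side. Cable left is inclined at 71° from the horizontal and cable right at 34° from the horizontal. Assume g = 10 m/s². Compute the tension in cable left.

Weight W = 124 × 10 = 1240 N acts straight down.
Horizontal: T_left cos 71° = T_right cos 34°  →  T_right = 0.3927 T_left.
Vertical: T_left sin 71° + T_right sin 34° = 1240.
Substituting the horizontal relation into the vertical equation gives 1.165 T_left = 1240, so T_left = 1064 N.

T_left ≈ 1060 N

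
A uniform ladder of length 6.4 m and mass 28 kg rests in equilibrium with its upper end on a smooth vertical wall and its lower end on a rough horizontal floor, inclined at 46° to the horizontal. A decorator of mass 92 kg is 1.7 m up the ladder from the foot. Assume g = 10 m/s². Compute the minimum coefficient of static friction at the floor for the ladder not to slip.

ΣF_y = 0: N_floor = 28×10 + 92×10 = 1200 N.
Torques about the foot: N_wall · 6.4 sin 46° = 28×10×3.2 cos 46° + 92×10×1.7 cos 46° → N_wall = 371.19 N.
ΣF_x = 0: f_floor = N_wall = 371.19 N.
μ_min = f_floor / N_floor = 371.19 / 1200 = 0.3093.

μ_min ≈ 0.309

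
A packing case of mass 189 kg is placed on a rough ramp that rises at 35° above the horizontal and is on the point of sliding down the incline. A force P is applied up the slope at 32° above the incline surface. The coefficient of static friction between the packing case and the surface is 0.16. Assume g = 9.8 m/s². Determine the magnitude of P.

On the verge of sliding down the incline, friction equals μN and acts up the slope.
Perpendicular: N + P sin 32° = W cos 35° = 1517 N.
Along incline: P cos 32° + μN = W sin 35° with W sin 35° = 1062 N.
Solving the pair for P and N: P = 1074 N, N = 948.2 N (and f = μN = 151.7 N).

P ≈ 1070 N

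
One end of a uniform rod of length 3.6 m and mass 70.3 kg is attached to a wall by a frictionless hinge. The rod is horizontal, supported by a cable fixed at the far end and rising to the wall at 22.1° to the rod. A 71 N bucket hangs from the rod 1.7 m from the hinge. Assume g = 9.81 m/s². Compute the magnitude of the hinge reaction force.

Take torques about the hinge: T sin 22.1° · 3.6 = 70.3×9.81×1.8 + 71×1.7 = 1362.1 N·m.
So T = 1362.1 / (0.3762 × 3.6) = 1005.6 N.
ΣF_x = 0: H_x = T cos 22.1° = 931.76 N.
ΣF_y = 0: H_y = (70.3×9.81 + 71) − T sin 22.1° = 760.64 − 378.35 = 382.29 N.
|H| = √(H_x² + H_y²) = √((931.76)² + (382.29)²) = 1007.1 N.

|H| ≈ 1010 N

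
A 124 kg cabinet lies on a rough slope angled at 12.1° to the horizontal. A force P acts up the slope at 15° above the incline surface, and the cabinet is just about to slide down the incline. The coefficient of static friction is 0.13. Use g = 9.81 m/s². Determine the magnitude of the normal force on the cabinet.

On the verge of sliding down the incline, friction equals μN and acts up the slope.
Perpendicular: N + P sin 15° = W cos 12.1° = 1189 N.
Along incline: P cos 15° + μN = W sin 12.1° with W sin 12.1° = 255 N.
Solving the pair for P and N: P = 107.7 N, N = 1162 N (and f = μN = 151 N).

N ≈ 1160 N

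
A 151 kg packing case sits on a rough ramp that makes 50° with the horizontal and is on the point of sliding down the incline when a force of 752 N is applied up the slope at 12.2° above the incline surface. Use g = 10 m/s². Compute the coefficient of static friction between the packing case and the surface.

On the verge of sliding down the incline, friction is at its maximum μN and acts up the slope.
Perpendicular to incline: N = W cos 50° − P sin 12.2° = 970.6 − 158.9 = 811.7 N.
Along incline: P cos 12.2° + μN = W sin 50° → μ = (W sin 50° − P cos 12.2°) / N = 0.5195.

μ ≈ 0.520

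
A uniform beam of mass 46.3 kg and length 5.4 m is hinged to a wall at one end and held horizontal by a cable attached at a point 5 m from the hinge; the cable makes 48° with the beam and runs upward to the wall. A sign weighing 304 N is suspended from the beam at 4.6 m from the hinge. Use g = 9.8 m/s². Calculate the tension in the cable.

Take torques about the hinge: T sin 48° · 5 = 46.3×9.8×2.7 + 304×4.6 = 2623.5 N·m.
So T = 2623.5 / (0.7431 × 5) = 706.05 N.

T ≈ 706 N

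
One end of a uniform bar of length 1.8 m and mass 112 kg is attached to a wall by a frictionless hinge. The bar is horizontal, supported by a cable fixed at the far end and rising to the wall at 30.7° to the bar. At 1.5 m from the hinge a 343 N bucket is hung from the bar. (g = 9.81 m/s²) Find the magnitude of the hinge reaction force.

Take torques about the hinge: T sin 30.7° · 1.8 = 112×9.81×0.9 + 343×1.5 = 1503.3 N·m.
So T = 1503.3 / (0.5105 × 1.8) = 1635.9 N.
ΣF_x = 0: H_x = T cos 30.7° = 1406.6 N.
ΣF_y = 0: H_y = (112×9.81 + 343) − T sin 30.7° = 1441.7 − 835.19 = 606.53 N.
|H| = √(H_x² + H_y²) = √((1406.6)² + (606.53)²) = 1531.8 N.

|H| ≈ 1530 N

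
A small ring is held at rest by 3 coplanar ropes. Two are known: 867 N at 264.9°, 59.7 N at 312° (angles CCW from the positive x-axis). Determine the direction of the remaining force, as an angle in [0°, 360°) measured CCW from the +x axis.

Sum the known components: ΣF_x = -37.12 N, ΣF_y = -907.9 N.
For equilibrium the remaining force must supply (−ΣF_x, −ΣF_y) = (37.12, 907.9) N.
Magnitude = √((37.12)² + (907.9)²) = 908.7 N; direction = atan2(907.9, 37.12) = 87.7°.

θ ≈ 87.7°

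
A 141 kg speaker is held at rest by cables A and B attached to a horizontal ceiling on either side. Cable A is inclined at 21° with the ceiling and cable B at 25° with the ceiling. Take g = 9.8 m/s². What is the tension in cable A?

T_A ≈ 1740 N

Weight W = 141 × 9.8 = 1382 N acts straight down.
Horizontal: T_A cos 21° = T_B cos 25°  →  T_B = 1.03 T_A.
Vertical: T_A sin 21° + T_B sin 25° = 1382.
Substituting the horizontal relation into the vertical equation gives 0.7937 T_A = 1382, so T_A = 1741 N.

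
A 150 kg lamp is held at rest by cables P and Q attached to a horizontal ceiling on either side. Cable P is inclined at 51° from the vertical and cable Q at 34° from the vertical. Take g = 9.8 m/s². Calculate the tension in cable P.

T_P ≈ 825 N

Angles from the horizontal: cable P is 90° − 51° = 39°, cable Q is 90° − 34° = 56°.
Weight W = 150 × 9.8 = 1470 N acts straight down.
Horizontal: T_P cos 39° = T_Q cos 56°  →  T_Q = 1.39 T_P.
Vertical: T_P sin 39° + T_Q sin 56° = 1470.
Substituting the horizontal relation into the vertical equation gives 1.781 T_P = 1470, so T_P = 825.2 N.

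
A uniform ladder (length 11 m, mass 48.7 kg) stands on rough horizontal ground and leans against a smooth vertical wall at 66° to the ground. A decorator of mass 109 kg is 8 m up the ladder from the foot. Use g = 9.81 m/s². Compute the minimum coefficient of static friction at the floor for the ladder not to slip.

ΣF_y = 0: N_floor = 48.7×9.81 + 109×9.81 = 1547 N.
Torques about the foot: N_wall · 11 sin 66° = 48.7×9.81×5.5 cos 66° + 109×9.81×8 cos 66° → N_wall = 452.59 N.
ΣF_x = 0: f_floor = N_wall = 452.59 N.
μ_min = f_floor / N_floor = 452.59 / 1547 = 0.2926.

μ_min ≈ 0.293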